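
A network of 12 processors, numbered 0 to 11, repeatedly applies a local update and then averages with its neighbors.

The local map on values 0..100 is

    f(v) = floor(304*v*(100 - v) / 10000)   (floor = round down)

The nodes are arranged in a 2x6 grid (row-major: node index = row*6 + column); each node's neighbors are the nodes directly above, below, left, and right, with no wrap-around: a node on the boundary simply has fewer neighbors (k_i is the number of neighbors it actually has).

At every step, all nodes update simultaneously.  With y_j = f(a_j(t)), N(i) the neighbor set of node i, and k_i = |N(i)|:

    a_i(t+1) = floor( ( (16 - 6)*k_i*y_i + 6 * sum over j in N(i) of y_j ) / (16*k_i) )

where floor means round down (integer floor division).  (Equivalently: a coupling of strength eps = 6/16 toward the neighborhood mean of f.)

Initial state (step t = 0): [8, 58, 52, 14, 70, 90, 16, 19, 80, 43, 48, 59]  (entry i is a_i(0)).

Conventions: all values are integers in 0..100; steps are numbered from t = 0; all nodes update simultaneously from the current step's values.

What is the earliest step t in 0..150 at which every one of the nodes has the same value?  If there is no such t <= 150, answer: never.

Simulating step by step:
t=0: [8, 58, 52, 14, 70, 90, 16, 19, 80, 43, 48, 59]  (not all equal)
t=1: [35, 64, 66, 49, 56, 42, 37, 49, 54, 66, 73, 64]  (not all equal)
t=2: [69, 70, 70, 73, 72, 73, 70, 73, 73, 68, 63, 68]  (not all equal)
t=3: [64, 62, 62, 60, 61, 60, 62, 60, 60, 64, 67, 65]  (not all equal)
t=4: [70, 71, 71, 71, 71, 71, 71, 71, 71, 70, 68, 69]  (not all equal)
t=5: [62, 62, 62, 62, 62, 62, 62, 62, 62, 63, 65, 64]  (not all equal)
t=6: [71, 71, 71, 70, 70, 70, 71, 71, 70, 70, 69, 70]  (not all equal)
t=7: [62, 62, 62, 62, 63, 63, 62, 62, 62, 63, 64, 63]  (not all equal)
t=8: [71, 71, 71, 70, 70, 70, 71, 71, 70, 70, 70, 70]  (not all equal)
t=9: [62, 62, 62, 62, 63, 63, 62, 62, 62, 63, 63, 63]  (not all equal)
t=10: [71, 71, 71, 70, 70, 70, 71, 71, 70, 70, 70, 70]  (not all equal)

Answer: never
Key observation: The state at step 8 reappears at step 10 — the system is in a cycle of period 2 from step 8 on.  No step 0..10 is synchronized, and the cycle repeats forever, so no step up to 150 (or ever) has all nodes equal.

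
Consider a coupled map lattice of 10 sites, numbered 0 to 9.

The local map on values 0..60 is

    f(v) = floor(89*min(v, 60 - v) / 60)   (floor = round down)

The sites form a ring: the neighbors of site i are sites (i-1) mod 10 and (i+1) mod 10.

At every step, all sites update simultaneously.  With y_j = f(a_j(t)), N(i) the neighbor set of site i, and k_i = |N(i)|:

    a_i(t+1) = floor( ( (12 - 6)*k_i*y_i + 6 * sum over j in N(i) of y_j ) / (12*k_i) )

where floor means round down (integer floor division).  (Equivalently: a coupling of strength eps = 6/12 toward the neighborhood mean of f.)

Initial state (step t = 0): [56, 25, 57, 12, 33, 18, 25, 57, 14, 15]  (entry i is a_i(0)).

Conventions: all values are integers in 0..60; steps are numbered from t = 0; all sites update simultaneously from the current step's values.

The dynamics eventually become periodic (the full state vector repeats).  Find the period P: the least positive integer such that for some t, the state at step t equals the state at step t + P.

Simulating step by step:
t=0: [56, 25, 57, 12, 33, 18, 25, 57, 14, 15]
t=1: [17, 20, 15, 19, 30, 32, 26, 16, 16, 17]
t=2: [26, 26, 25, 30, 39, 41, 35, 26, 23, 24]
t=3: [37, 37, 39, 39, 33, 31, 35, 36, 35, 35]
t=4: [34, 33, 31, 33, 38, 40, 38, 36, 36, 36]
t=5: [37, 40, 41, 38, 33, 30, 32, 34, 35, 35]
t=6: [33, 30, 29, 33, 39, 42, 41, 38, 37, 36]
t=7: [39, 42, 42, 38, 32, 27, 28, 31, 33, 36]
t=8: [30, 27, 27, 32, 38, 40, 41, 41, 39, 35]
t=9: [41, 41, 40, 38, 33, 29, 28, 28, 31, 37]
t=10: [29, 28, 29, 33, 38, 41, 41, 41, 40, 34]
t=11: [41, 42, 41, 38, 33, 29, 28, 28, 31, 37]
t=12: [29, 27, 28, 33, 38, 41, 41, 41, 40, 34]
t=13: [41, 41, 40, 38, 33, 29, 28, 28, 31, 37]

Answer: 4
Key observation: The state at step 9, [41, 41, 40, 38, 33, 29, 28, 28, 31, 37], reappears at step 13 — and no state repeats earlier — so the cycle the system enters has period 4.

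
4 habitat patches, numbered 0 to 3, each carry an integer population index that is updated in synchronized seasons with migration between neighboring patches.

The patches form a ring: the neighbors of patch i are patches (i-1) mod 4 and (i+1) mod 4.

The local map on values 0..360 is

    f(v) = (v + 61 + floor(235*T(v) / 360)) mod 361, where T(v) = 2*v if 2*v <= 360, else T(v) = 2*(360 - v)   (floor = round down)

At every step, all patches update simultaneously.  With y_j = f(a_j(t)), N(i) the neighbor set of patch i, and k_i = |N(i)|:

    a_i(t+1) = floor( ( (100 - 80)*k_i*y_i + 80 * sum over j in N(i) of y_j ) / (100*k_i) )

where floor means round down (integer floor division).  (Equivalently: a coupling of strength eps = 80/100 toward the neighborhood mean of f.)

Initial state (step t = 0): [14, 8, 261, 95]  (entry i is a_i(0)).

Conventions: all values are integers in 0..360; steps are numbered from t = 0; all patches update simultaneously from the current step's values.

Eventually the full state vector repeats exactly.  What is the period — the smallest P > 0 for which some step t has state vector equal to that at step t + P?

Answer: 4
Key observation: The state at step 22, [88, 88, 88, 88], reappears at step 26 — and no state repeats earlier — so the cycle the system enters has period 4.

Derivation:
t=0: [14, 8, 261, 95]
t=1: [162, 89, 161, 129]
t=2: [264, 110, 263, 129]
t=3: [286, 134, 286, 142]
t=4: [30, 67, 30, 71]
t=5: [201, 147, 201, 148]
t=6: [53, 94, 53, 94]
t=7: [258, 201, 258, 201]
t=8: [104, 94, 104, 94]
t=9: [281, 295, 281, 295]
t=10: [80, 83, 80, 83]
t=11: [250, 246, 250, 246]
t=12: [93, 93, 93, 93]
t=13: [275, 275, 275, 275]
t=14: [85, 85, 85, 85]
t=15: [256, 256, 256, 256]
t=16: [91, 91, 91, 91]
t=17: [270, 270, 270, 270]
t=18: [87, 87, 87, 87]
t=19: [261, 261, 261, 261]
t=20: [90, 90, 90, 90]
t=21: [268, 268, 268, 268]
t=22: [88, 88, 88, 88]
t=23: [263, 263, 263, 263]
t=24: [89, 89, 89, 89]
t=25: [266, 266, 266, 266]
t=26: [88, 88, 88, 88]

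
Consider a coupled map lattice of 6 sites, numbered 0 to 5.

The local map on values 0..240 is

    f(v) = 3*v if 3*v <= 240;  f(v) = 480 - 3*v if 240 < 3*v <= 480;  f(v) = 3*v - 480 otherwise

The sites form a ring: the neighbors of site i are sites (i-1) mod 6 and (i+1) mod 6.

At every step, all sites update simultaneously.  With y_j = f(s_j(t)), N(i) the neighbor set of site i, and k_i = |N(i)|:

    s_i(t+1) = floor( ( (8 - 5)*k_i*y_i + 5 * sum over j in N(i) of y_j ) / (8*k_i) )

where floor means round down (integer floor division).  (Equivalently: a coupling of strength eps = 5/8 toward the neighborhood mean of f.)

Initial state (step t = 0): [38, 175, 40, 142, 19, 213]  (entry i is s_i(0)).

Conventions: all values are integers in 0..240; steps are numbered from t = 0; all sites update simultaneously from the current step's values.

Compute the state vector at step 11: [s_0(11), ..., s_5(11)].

Answer: [138, 169, 183, 170, 146, 119]

Derivation:
t=0: [38, 175, 40, 142, 19, 213]
t=1: [106, 90, 75, 75, 87, 113]
t=2: [170, 199, 220, 223, 196, 171]
t=3: [58, 109, 163, 160, 109, 55]
t=4: [164, 114, 51, 50, 108, 164]
t=5: [51, 103, 147, 152, 109, 57]
t=6: [164, 124, 75, 69, 118, 159]
t=7: [39, 114, 182, 187, 112, 44]
t=8: [128, 108, 93, 96, 120, 131]
t=9: [111, 151, 184, 172, 132, 100]
t=10: [119, 78, 46, 62, 99, 139]
t=11: [138, 169, 183, 170, 146, 119]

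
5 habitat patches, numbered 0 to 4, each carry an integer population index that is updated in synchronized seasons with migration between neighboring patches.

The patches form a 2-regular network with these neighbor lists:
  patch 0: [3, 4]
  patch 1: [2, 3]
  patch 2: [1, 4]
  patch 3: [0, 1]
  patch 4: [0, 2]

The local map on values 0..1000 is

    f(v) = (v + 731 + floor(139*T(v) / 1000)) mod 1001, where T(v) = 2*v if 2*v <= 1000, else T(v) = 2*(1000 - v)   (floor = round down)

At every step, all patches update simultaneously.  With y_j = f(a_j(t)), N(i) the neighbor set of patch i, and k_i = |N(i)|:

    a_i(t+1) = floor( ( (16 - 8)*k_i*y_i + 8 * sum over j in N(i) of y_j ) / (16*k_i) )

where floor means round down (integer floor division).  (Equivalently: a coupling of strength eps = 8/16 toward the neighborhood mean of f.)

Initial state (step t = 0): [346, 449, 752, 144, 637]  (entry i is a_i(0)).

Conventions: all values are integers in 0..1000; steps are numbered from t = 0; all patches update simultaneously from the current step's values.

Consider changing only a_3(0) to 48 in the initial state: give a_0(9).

Simulating step by step:
t=0: [346, 449, 752, 48, 637]
t=1: [400, 487, 467, 514, 414]
t=2: [280, 352, 315, 337, 271]
t=3: [102, 162, 129, 146, 92]
t=4: [871, 922, 894, 908, 863]
t=5: [641, 665, 652, 658, 637]
t=6: [472, 484, 477, 481, 470]
t=7: [335, 344, 339, 342, 333]
t=8: [159, 167, 162, 165, 157]
t=9: [935, 941, 937, 940, 933]

Answer: a_0(9) = 935
Key observation: This trace re-runs the system from the modified initial state.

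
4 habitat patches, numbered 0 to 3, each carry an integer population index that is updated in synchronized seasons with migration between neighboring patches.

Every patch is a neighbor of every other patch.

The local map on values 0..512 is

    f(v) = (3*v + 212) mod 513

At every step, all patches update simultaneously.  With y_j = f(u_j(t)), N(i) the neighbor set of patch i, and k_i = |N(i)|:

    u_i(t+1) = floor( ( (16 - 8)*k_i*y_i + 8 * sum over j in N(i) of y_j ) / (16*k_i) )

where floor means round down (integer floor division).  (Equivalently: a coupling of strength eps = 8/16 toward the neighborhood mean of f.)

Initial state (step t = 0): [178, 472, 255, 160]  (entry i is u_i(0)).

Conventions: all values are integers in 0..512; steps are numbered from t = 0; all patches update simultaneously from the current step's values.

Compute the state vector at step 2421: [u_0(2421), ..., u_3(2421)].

Simulating step by step:
t=0: [178, 472, 255, 160]
t=1: [238, 190, 315, 220]
t=2: [333, 285, 239, 315]
t=3: [190, 142, 267, 172]
t=4: [274, 226, 351, 256]
t=5: [184, 307, 261, 337]
t=6: [256, 208, 333, 238]
t=7: [387, 339, 293, 369]
t=8: [267, 219, 173, 249]
t=9: [420, 372, 326, 402]
t=10: [366, 318, 272, 348]
t=11: [204, 156, 110, 186]
t=12: [231, 183, 137, 213]
t=13: [312, 264, 218, 294]
t=14: [213, 336, 290, 195]
t=15: [258, 210, 164, 240]
t=16: [393, 345, 299, 375]
t=17: [285, 237, 191, 267]
t=18: [217, 340, 294, 370]
t=19: [270, 222, 176, 252]
t=20: [429, 381, 335, 411]
t=21: [393, 345, 299, 375]

Answer: [393, 345, 299, 375]
Key observation: The state at step 16, [393, 345, 299, 375], reappears at step 21: the system is in a cycle of period 5 from step 16 on.  Therefore the state at step 2421 equals the state at step 16 + ((2421 - 16) mod 5) = 16, which is [393, 345, 299, 375].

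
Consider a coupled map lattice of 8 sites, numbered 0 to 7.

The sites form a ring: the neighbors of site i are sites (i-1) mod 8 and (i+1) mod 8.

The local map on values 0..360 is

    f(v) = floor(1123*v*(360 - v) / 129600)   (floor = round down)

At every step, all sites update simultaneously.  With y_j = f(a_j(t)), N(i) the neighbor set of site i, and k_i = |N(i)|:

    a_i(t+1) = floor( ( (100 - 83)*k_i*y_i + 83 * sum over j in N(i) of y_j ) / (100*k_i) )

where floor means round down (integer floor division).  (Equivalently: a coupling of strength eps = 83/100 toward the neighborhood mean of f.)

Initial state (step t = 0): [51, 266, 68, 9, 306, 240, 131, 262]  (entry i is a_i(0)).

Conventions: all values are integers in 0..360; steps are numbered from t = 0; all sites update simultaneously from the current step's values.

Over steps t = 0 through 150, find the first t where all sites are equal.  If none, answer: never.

Simulating step by step:
t=0: [51, 266, 68, 9, 306, 240, 131, 262]  (not all equal)
t=1: [204, 164, 130, 135, 138, 209, 239, 201]  (not all equal)
t=2: [276, 268, 268, 262, 267, 260, 270, 264]  (not all equal)
t=3: [213, 207, 216, 215, 222, 214, 219, 207]  (not all equal)
t=4: [273, 270, 271, 267, 269, 266, 271, 269]  (not all equal)
t=5: [209, 207, 211, 210, 214, 211, 212, 207]  (not all equal)
t=6: [273, 272, 272, 271, 271, 270, 272, 272]  (not all equal)
t=7: [206, 206, 207, 207, 208, 207, 208, 206]  (not all equal)
t=8: [274, 274, 274, 273, 273, 273, 273, 273]  (not all equal)
t=9: [204, 204, 204, 204, 205, 205, 205, 204]  (not all equal)
t=10: [275, 275, 275, 275, 275, 275, 275, 275]  (all equal)

Answer: 10
Key observation: Synchronization is absorbing here: once all sites are equal they stay equal, and step 10 is the first all-equal step.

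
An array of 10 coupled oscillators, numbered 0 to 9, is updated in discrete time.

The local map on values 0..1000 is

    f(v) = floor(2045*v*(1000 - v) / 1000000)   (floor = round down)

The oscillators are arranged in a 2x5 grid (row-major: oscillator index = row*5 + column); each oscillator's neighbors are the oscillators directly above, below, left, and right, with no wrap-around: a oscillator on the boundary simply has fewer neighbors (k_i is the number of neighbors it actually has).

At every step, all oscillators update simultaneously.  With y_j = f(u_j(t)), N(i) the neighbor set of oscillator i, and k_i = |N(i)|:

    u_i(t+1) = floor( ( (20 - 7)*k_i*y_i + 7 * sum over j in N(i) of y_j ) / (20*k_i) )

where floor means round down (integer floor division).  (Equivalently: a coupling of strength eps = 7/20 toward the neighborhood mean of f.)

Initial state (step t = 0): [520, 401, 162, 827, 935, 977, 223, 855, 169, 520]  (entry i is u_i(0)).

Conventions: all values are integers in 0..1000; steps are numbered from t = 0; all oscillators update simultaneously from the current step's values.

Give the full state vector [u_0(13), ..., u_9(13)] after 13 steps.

Simulating step by step:
t=0: [520, 401, 162, 827, 935, 977, 223, 855, 169, 520]
t=1: [425, 452, 300, 270, 220, 180, 322, 271, 309, 403]
t=2: [465, 489, 432, 403, 384, 361, 431, 415, 434, 457]
t=3: [502, 508, 500, 493, 488, 482, 498, 497, 500, 501]
t=4: [510, 511, 511, 510, 510, 510, 510, 511, 511, 510]
t=5: [511, 511, 511, 511, 511, 511, 511, 511, 511, 511]
t=6: [511, 511, 511, 511, 511, 511, 511, 511, 511, 511]
t=7: [511, 511, 511, 511, 511, 511, 511, 511, 511, 511]
t=8: [511, 511, 511, 511, 511, 511, 511, 511, 511, 511]
t=9: [511, 511, 511, 511, 511, 511, 511, 511, 511, 511]
t=10: [511, 511, 511, 511, 511, 511, 511, 511, 511, 511]
t=11: [511, 511, 511, 511, 511, 511, 511, 511, 511, 511]
t=12: [511, 511, 511, 511, 511, 511, 511, 511, 511, 511]
t=13: [511, 511, 511, 511, 511, 511, 511, 511, 511, 511]

Answer: [511, 511, 511, 511, 511, 511, 511, 511, 511, 511]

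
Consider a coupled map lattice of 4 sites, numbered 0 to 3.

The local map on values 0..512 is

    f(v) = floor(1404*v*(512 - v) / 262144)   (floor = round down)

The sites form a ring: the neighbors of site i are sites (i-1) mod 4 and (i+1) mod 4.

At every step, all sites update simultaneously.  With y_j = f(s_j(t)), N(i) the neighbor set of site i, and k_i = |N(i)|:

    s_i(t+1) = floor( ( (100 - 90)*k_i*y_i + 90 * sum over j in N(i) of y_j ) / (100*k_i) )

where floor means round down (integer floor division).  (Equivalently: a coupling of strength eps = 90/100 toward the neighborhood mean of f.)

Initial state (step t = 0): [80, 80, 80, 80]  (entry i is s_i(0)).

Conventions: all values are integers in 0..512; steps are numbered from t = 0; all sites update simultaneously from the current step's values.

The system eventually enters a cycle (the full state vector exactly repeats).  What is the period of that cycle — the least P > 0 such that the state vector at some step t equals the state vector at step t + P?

Answer: 2
Key observation: The state at step 2, [324, 324, 324, 324], reappears at step 4 — and no state repeats earlier — so the cycle the system enters has period 2.

Derivation:
t=0: [80, 80, 80, 80]
t=1: [185, 185, 185, 185]
t=2: [324, 324, 324, 324]
t=3: [326, 326, 326, 326]
t=4: [324, 324, 324, 324]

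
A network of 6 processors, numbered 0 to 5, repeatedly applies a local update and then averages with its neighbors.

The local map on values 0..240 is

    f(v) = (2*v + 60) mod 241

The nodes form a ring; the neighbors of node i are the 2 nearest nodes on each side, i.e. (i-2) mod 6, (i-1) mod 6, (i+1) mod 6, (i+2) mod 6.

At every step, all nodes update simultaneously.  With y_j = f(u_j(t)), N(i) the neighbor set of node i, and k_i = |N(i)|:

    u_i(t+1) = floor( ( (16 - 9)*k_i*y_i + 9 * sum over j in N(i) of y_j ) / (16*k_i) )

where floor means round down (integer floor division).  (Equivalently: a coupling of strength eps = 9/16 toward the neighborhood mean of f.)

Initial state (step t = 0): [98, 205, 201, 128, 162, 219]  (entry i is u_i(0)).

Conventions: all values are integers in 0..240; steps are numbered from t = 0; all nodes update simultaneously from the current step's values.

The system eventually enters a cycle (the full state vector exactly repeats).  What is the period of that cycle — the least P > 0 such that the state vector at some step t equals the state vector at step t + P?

Simulating step by step:
t=0: [98, 205, 201, 128, 162, 219]
t=1: [92, 146, 161, 118, 108, 71]
t=2: [70, 104, 90, 92, 71, 117]
t=3: [160, 81, 165, 74, 158, 83]
t=4: [163, 198, 164, 193, 160, 197]
t=5: [163, 193, 163, 190, 160, 192]
t=6: [160, 187, 160, 184, 158, 185]
t=7: [153, 176, 152, 174, 151, 174]
t=8: [136, 156, 135, 154, 134, 155]
t=9: [101, 118, 100, 116, 99, 117]
t=10: [29, 44, 28, 42, 27, 43]
t=11: [125, 138, 124, 136, 123, 137]
t=12: [75, 86, 74, 84, 73, 85]
t=13: [215, 224, 214, 222, 213, 223]
t=14: [11, 19, 11, 18, 10, 18]
t=15: [85, 92, 85, 92, 85, 92]
t=16: [166, 66, 166, 66, 166, 66]
t=17: [162, 180, 162, 180, 162, 180]
t=18: [153, 168, 153, 168, 153, 168]
t=19: [133, 146, 133, 146, 133, 146]
t=20: [92, 103, 92, 103, 92, 103]
t=21: [9, 18, 9, 18, 9, 18]
t=22: [83, 90, 83, 90, 83, 90]
t=23: [229, 236, 229, 236, 229, 236]
t=24: [39, 46, 39, 46, 39, 46]
t=25: [141, 148, 141, 148, 141, 148]
t=26: [104, 111, 104, 111, 104, 111]
t=27: [30, 37, 30, 37, 30, 37]
t=28: [123, 130, 123, 130, 123, 130]
t=29: [68, 75, 68, 75, 68, 75]
t=30: [199, 206, 199, 206, 199, 206]
t=31: [220, 227, 220, 227, 220, 227]
t=32: [21, 28, 21, 28, 21, 28]
t=33: [105, 112, 105, 112, 105, 112]
t=34: [32, 39, 32, 39, 32, 39]
t=35: [127, 134, 127, 134, 127, 134]
t=36: [76, 83, 76, 83, 76, 83]
t=37: [215, 222, 215, 222, 215, 222]
t=38: [11, 18, 11, 18, 11, 18]
t=39: [85, 92, 85, 92, 85, 92]

Answer: 24
Key observation: The state at step 15, [85, 92, 85, 92, 85, 92], reappears at step 39 — and no state repeats earlier — so the cycle the system enters has period 24.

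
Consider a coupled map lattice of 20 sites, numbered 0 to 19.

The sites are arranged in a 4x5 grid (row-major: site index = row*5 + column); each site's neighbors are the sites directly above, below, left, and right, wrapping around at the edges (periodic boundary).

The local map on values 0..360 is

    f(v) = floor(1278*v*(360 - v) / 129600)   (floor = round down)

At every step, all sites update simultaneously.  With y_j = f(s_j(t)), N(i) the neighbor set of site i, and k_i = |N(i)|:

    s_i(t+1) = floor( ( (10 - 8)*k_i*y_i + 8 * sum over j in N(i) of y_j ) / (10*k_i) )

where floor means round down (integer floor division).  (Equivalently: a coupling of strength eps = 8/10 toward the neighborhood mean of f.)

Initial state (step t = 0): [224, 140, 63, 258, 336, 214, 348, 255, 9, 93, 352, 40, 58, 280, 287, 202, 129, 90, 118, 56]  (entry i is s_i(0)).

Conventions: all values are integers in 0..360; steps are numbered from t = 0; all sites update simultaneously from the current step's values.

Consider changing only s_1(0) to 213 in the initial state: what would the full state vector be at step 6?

Answer: [300, 298, 299, 301, 301, 300, 299, 300, 302, 303, 301, 299, 300, 303, 303, 300, 298, 299, 301, 302]
Key observation: This trace re-runs the system from the modified initial state.

Derivation:
t=0: [224, 213, 63, 258, 336, 214, 348, 255, 9, 93, 352, 40, 58, 280, 287, 202, 129, 90, 118, 56]
t=1: [261, 225, 250, 166, 209, 184, 209, 138, 203, 173, 196, 131, 204, 182, 172, 220, 256, 233, 233, 209]
t=2: [297, 279, 296, 300, 302, 303, 305, 302, 314, 316, 310, 299, 304, 311, 316, 289, 290, 285, 305, 306]
t=3: [190, 191, 193, 168, 166, 161, 181, 166, 155, 151, 168, 172, 175, 152, 147, 180, 202, 185, 172, 167]
t=4: [317, 317, 317, 316, 316, 316, 317, 317, 314, 312, 315, 317, 316, 313, 313, 317, 317, 317, 316, 315]
t=5: [135, 134, 134, 137, 138, 138, 134, 136, 141, 141, 137, 135, 136, 141, 143, 136, 134, 135, 138, 138]
t=6: [300, 298, 299, 301, 301, 300, 299, 300, 302, 303, 301, 299, 300, 303, 303, 300, 298, 299, 301, 302]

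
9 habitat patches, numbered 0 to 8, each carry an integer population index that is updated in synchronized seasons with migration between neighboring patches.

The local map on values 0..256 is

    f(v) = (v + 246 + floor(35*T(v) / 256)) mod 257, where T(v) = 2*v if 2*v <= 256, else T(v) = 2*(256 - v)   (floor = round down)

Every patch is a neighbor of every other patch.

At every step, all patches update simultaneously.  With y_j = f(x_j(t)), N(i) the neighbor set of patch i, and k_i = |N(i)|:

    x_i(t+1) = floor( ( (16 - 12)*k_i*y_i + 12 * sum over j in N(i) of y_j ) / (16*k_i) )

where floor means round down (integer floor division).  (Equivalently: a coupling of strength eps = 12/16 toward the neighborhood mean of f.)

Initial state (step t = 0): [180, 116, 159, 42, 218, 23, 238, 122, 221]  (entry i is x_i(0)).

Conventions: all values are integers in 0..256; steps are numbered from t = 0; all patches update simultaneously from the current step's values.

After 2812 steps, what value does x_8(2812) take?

Simulating step by step:
t=0: [180, 116, 159, 42, 218, 23, 238, 122, 221]
t=1: [157, 149, 155, 135, 162, 131, 164, 150, 162]
t=2: [169, 168, 169, 166, 169, 166, 170, 168, 169]
t=3: [180, 180, 180, 180, 180, 180, 180, 180, 180]
t=4: [189, 189, 189, 189, 189, 189, 189, 189, 189]
t=5: [196, 196, 196, 196, 196, 196, 196, 196, 196]
t=6: [201, 201, 201, 201, 201, 201, 201, 201, 201]
t=7: [205, 205, 205, 205, 205, 205, 205, 205, 205]
t=8: [207, 207, 207, 207, 207, 207, 207, 207, 207]
t=9: [209, 209, 209, 209, 209, 209, 209, 209, 209]
t=10: [210, 210, 210, 210, 210, 210, 210, 210, 210]
t=11: [211, 211, 211, 211, 211, 211, 211, 211, 211]
t=12: [212, 212, 212, 212, 212, 212, 212, 212, 212]
t=13: [213, 213, 213, 213, 213, 213, 213, 213, 213]
t=14: [213, 213, 213, 213, 213, 213, 213, 213, 213]

Answer: x_8(2812) = 213
Key observation: The state at step 13, [213, 213, 213, 213, 213, 213, 213, 213, 213], reappears at step 14: the system is in a cycle of period 1 from step 13 on.  Therefore the state at step 2812 equals the state at step 13 + ((2812 - 13) mod 1) = 13, which is [213, 213, 213, 213, 213, 213, 213, 213, 213].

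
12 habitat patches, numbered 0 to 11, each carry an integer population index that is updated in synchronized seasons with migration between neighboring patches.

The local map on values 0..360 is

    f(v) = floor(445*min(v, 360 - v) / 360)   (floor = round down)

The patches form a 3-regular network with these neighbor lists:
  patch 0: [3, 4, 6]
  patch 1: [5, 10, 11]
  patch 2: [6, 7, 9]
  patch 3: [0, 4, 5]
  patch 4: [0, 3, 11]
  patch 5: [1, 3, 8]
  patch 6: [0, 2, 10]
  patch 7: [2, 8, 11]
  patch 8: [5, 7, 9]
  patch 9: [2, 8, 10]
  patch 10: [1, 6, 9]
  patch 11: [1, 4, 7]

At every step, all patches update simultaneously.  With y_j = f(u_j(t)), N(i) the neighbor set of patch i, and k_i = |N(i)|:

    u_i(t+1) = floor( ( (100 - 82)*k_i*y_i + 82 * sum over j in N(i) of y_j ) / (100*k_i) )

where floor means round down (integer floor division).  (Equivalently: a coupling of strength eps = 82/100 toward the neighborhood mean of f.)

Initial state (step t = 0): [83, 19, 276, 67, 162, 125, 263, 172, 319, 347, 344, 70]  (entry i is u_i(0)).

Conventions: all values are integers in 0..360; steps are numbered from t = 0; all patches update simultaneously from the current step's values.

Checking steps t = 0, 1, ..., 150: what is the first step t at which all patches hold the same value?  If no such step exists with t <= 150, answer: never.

Answer: 29
Key observation: Synchronization is absorbing here: once all patches are equal they stay equal, and step 29 is the first all-equal step.

Derivation:
t=0: [83, 19, 276, 67, 162, 125, 263, 172, 319, 347, 344, 70]  (not all equal)
t=1: [127, 74, 113, 139, 109, 70, 82, 103, 113, 49, 46, 134]  (not all equal)
t=2: [139, 100, 103, 133, 158, 125, 114, 143, 99, 102, 78, 125]  (not all equal)
t=3: [167, 132, 143, 171, 168, 139, 132, 141, 146, 116, 123, 162]  (not all equal)
t=4: [195, 172, 162, 197, 205, 182, 175, 183, 165, 164, 155, 184]  (not all equal)
t=5: [202, 209, 209, 204, 204, 207, 201, 208, 211, 198, 206, 208]  (not all equal)
t=6: [193, 188, 192, 192, 191, 187, 191, 185, 190, 189, 193, 188]  (not all equal)
t=7: [207, 210, 210, 208, 208, 210, 206, 210, 212, 208, 209, 212]  (not all equal)
t=8: [188, 184, 186, 187, 186, 184, 187, 183, 185, 184, 187, 185]  (not all equal)
t=9: [213, 215, 215, 214, 213, 215, 213, 216, 217, 215, 215, 216]  (not all equal)
t=10: [180, 178, 179, 180, 179, 178, 179, 177, 178, 178, 179, 179]  (not all equal)
t=11: [221, 220, 219, 221, 221, 220, 221, 220, 219, 220, 220, 219]  (not all equal)
t=12: [171, 173, 172, 171, 171, 172, 172, 173, 173, 173, 172, 172]  (not all equal)
t=13: [211, 212, 212, 211, 211, 212, 211, 212, 212, 212, 212, 212]  (not all equal)
t=14: [184, 182, 182, 183, 183, 182, 182, 182, 182, 182, 182, 182]  (not all equal)
t=15: [218, 220, 220, 218, 218, 219, 219, 220, 220, 220, 220, 219]  (not all equal)
t=16: [174, 173, 173, 174, 174, 173, 173, 173, 173, 173, 173, 173]  (not all equal)
t=17: [214, 213, 213, 214, 214, 213, 213, 213, 213, 213, 213, 213]  (not all equal)
t=18: [180, 181, 181, 180, 180, 180, 180, 181, 181, 181, 181, 180]  (not all equal)
t=19: [222, 221, 221, 222, 222, 221, 221, 221, 221, 221, 221, 221]  (not all equal)
t=20: [170, 171, 171, 170, 170, 170, 170, 171, 171, 171, 171, 170]  (not all equal)
t=21: [210, 210, 210, 210, 210, 210, 210, 210, 210, 211, 210, 210]  (not all equal)
t=22: [185, 185, 184, 185, 185, 185, 185, 185, 184, 184, 184, 185]  (not all equal)
t=23: [216, 216, 216, 216, 216, 216, 216, 216, 216, 217, 216, 216]  (not all equal)
t=24: [178, 178, 177, 178, 178, 178, 178, 178, 177, 177, 177, 178]  (not all equal)
t=25: [220, 219, 219, 220, 220, 219, 218, 218, 219, 218, 219, 220]  (not all equal)
t=26: [173, 173, 174, 173, 173, 173, 173, 173, 174, 174, 174, 173]  (not all equal)
t=27: [213, 213, 213, 213, 213, 213, 214, 214, 213, 215, 213, 213]  (not all equal)
t=28: [180, 181, 179, 181, 181, 181, 180, 180, 180, 180, 180, 180]  (not all equal)
t=29: [221, 221, 221, 221, 221, 221, 221, 221, 221, 221, 221, 221]  (all equal)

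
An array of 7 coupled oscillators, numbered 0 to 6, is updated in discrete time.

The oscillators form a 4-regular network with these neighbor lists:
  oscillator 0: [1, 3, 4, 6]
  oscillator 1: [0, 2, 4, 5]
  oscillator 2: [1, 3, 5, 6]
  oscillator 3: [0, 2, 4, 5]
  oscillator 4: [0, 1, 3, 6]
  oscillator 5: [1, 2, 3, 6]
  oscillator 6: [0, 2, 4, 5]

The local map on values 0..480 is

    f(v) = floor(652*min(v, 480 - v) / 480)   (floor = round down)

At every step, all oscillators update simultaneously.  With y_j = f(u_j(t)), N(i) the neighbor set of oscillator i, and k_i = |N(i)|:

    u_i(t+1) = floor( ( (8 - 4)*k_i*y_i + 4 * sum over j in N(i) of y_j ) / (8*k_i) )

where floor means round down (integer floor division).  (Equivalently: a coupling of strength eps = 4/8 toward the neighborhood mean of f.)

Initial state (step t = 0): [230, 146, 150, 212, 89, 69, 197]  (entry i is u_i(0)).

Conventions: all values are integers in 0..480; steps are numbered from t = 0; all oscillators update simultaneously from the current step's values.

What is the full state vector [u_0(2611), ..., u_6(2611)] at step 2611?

Simulating step by step:
t=0: [230, 146, 150, 212, 89, 69, 197]
t=1: [265, 190, 207, 234, 193, 165, 224]
t=2: [288, 261, 278, 290, 277, 257, 284]
t=3: [267, 287, 277, 267, 272, 287, 271]
t=4: [284, 269, 274, 283, 281, 269, 280]
t=5: [269, 280, 278, 271, 271, 280, 273]
t=6: [282, 274, 275, 280, 281, 274, 279]
t=7: [270, 276, 276, 272, 271, 277, 273]
t=8: [282, 278, 277, 281, 282, 277, 280]
t=9: [269, 272, 273, 270, 269, 273, 271]
t=10: [285, 282, 281, 284, 285, 281, 283]
t=11: [265, 267, 268, 266, 265, 268, 267]
t=12: [291, 289, 287, 289, 291, 287, 289]
t=13: [257, 259, 260, 259, 257, 260, 259]
t=14: [301, 300, 298, 300, 301, 298, 300]
t=15: [243, 244, 245, 244, 243, 245, 244]
t=16: [320, 320, 319, 320, 320, 319, 320]
t=17: [217, 217, 217, 217, 217, 217, 217]
t=18: [294, 294, 294, 294, 294, 294, 294]
t=19: [252, 252, 252, 252, 252, 252, 252]
t=20: [309, 309, 309, 309, 309, 309, 309]
t=21: [232, 232, 232, 232, 232, 232, 232]
t=22: [315, 315, 315, 315, 315, 315, 315]
t=23: [224, 224, 224, 224, 224, 224, 224]
t=24: [304, 304, 304, 304, 304, 304, 304]
t=25: [239, 239, 239, 239, 239, 239, 239]
t=26: [324, 324, 324, 324, 324, 324, 324]
t=27: [211, 211, 211, 211, 211, 211, 211]
t=28: [286, 286, 286, 286, 286, 286, 286]
t=29: [263, 263, 263, 263, 263, 263, 263]
t=30: [294, 294, 294, 294, 294, 294, 294]

Answer: [252, 252, 252, 252, 252, 252, 252]
Key observation: The state at step 18, [294, 294, 294, 294, 294, 294, 294], reappears at step 30: the system is in a cycle of period 12 from step 18 on.  Therefore the state at step 2611 equals the state at step 18 + ((2611 - 18) mod 12) = 19, which is [252, 252, 252, 252, 252, 252, 252].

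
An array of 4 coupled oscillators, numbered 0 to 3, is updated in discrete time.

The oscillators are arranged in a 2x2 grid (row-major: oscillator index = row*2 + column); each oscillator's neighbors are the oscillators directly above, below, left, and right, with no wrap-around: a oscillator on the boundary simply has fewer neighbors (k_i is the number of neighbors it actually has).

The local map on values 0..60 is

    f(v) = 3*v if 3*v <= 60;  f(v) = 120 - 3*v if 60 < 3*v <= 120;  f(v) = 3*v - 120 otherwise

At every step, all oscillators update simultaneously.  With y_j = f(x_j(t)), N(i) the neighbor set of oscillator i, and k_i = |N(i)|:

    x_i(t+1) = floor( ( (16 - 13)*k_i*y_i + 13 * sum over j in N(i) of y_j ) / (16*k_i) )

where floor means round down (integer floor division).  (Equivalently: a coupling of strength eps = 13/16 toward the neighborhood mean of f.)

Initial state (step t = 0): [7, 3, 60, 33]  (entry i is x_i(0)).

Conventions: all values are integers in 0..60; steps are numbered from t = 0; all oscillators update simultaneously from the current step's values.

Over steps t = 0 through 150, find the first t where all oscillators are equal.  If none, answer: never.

Answer: 19
Key observation: Synchronization is absorbing here: once all oscillators are equal they stay equal, and step 19 is the first all-equal step.

Derivation:
t=0: [7, 3, 60, 33]  (not all equal)
t=1: [31, 18, 28, 31]  (not all equal)
t=2: [41, 32, 28, 41]  (not all equal)
t=3: [24, 6, 9, 24]  (not all equal)
t=4: [27, 42, 44, 27]  (not all equal)
t=5: [14, 32, 33, 14]  (not all equal)
t=6: [26, 38, 38, 26]  (not all equal)
t=7: [12, 35, 35, 12]  (not all equal)
t=8: [18, 32, 32, 18]  (not all equal)
t=9: [29, 48, 48, 29]  (not all equal)
t=10: [25, 31, 31, 25]  (not all equal)
t=11: [30, 41, 41, 30]  (not all equal)
t=12: [8, 24, 24, 8]  (not all equal)
t=13: [43, 28, 28, 43]  (not all equal)
t=14: [30, 14, 14, 30]  (not all equal)
t=15: [39, 32, 32, 39]  (not all equal)
t=16: [20, 6, 6, 20]  (not all equal)
t=17: [25, 52, 52, 25]  (not all equal)
t=18: [37, 43, 43, 37]  (not all equal)
t=19: [9, 9, 9, 9]  (all equal)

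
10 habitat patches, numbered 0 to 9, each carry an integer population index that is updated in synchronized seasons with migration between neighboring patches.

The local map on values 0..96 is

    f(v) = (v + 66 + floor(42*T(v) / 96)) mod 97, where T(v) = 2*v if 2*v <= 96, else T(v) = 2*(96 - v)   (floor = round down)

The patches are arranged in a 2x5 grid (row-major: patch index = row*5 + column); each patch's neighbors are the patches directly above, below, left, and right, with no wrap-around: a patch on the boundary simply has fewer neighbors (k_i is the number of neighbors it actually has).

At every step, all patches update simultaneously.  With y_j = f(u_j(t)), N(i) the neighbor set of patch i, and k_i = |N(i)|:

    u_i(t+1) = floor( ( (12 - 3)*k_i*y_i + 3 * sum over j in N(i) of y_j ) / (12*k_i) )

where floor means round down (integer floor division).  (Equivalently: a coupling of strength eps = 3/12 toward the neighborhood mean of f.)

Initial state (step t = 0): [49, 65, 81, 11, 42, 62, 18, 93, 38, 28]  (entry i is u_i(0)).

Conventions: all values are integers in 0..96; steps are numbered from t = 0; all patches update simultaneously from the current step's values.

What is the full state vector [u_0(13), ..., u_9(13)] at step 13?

Simulating step by step:
t=0: [49, 65, 81, 11, 42, 62, 18, 93, 38, 28]
t=1: [59, 56, 64, 77, 48, 52, 16, 56, 44, 26]
t=2: [59, 63, 60, 60, 54, 63, 86, 62, 49, 26]
t=3: [60, 60, 60, 59, 53, 60, 62, 60, 55, 27]
t=4: [60, 60, 60, 59, 54, 60, 60, 59, 55, 29]
t=5: [60, 60, 60, 59, 54, 60, 60, 59, 56, 32]
t=6: [60, 60, 60, 59, 55, 60, 60, 60, 57, 36]
t=7: [60, 60, 60, 59, 56, 60, 60, 60, 58, 41]
t=8: [60, 60, 60, 60, 58, 60, 60, 60, 58, 48]
t=9: [60, 60, 60, 60, 59, 60, 60, 60, 59, 59]
t=10: [60, 60, 60, 60, 60, 60, 60, 60, 60, 60]
t=11: [60, 60, 60, 60, 60, 60, 60, 60, 60, 60]
t=12: [60, 60, 60, 60, 60, 60, 60, 60, 60, 60]
t=13: [60, 60, 60, 60, 60, 60, 60, 60, 60, 60]

Answer: [60, 60, 60, 60, 60, 60, 60, 60, 60, 60]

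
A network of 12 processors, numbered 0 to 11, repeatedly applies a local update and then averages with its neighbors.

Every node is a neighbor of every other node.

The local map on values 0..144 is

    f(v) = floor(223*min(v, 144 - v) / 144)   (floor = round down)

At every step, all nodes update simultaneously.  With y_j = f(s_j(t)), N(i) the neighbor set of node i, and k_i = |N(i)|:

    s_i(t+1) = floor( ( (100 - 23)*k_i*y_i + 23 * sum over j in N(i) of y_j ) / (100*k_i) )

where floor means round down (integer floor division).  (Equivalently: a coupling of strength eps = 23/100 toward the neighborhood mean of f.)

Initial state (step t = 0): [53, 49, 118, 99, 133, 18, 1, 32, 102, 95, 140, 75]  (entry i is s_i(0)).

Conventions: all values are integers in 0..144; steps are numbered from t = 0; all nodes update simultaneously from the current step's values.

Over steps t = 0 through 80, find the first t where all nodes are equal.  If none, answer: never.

Answer: never
Key observation: The state at step 28 reappears at step 32 — the system is in a cycle of period 4 from step 28 on.  No step 0..32 is synchronized, and the cycle repeats forever, so no step up to 80 (or ever) has all nodes equal.

Derivation:
t=0: [53, 49, 118, 99, 133, 18, 1, 32, 102, 95, 140, 75]  (not all equal)
t=1: [74, 68, 42, 64, 25, 33, 13, 49, 61, 68, 17, 92]  (not all equal)
t=2: [99, 96, 66, 92, 46, 56, 33, 74, 88, 96, 37, 78]  (not all equal)
t=3: [71, 75, 96, 80, 73, 84, 58, 100, 84, 75, 62, 96]  (not all equal)
t=4: [104, 102, 78, 97, 104, 92, 89, 74, 92, 102, 95, 78]  (not all equal)
t=5: [65, 68, 96, 73, 65, 79, 83, 100, 79, 68, 76, 96]  (not all equal)
t=6: [98, 102, 79, 105, 98, 98, 94, 74, 98, 102, 102, 79]  (not all equal)
t=7: [72, 68, 94, 64, 72, 72, 77, 100, 72, 68, 68, 94]  (not all equal)
t=8: [107, 103, 82, 98, 107, 107, 101, 75, 107, 103, 103, 82]  (not all equal)
t=9: [60, 65, 89, 71, 60, 60, 67, 97, 60, 65, 65, 89]  (not all equal)
t=10: [92, 98, 87, 105, 92, 92, 100, 77, 92, 98, 98, 87]  (not all equal)
t=11: [79, 72, 85, 64, 79, 79, 70, 96, 79, 72, 72, 85]  (not all equal)
t=12: [99, 108, 93, 99, 99, 99, 105, 80, 99, 108, 108, 93]  (not all equal)
t=13: [68, 58, 75, 68, 68, 68, 62, 91, 68, 58, 58, 75]  (not all equal)
t=14: [103, 91, 104, 103, 103, 103, 96, 86, 103, 91, 91, 104]  (not all equal)
t=15: [64, 79, 63, 64, 64, 64, 73, 84, 64, 79, 79, 63]  (not all equal)
t=16: [99, 99, 97, 99, 99, 99, 106, 93, 99, 99, 99, 97]  (not all equal)
t=17: [69, 69, 71, 69, 69, 69, 60, 75, 69, 69, 69, 71]  (not all equal)
t=18: [105, 105, 108, 105, 105, 105, 95, 105, 105, 105, 105, 108]  (not all equal)
t=19: [60, 60, 56, 60, 60, 60, 71, 60, 60, 60, 60, 56]  (not all equal)
t=20: [92, 92, 87, 92, 92, 92, 104, 92, 92, 92, 92, 87]  (not all equal)
t=21: [79, 79, 85, 79, 79, 79, 65, 79, 79, 79, 79, 85]  (not all equal)
t=22: [99, 99, 92, 99, 99, 99, 99, 99, 99, 99, 99, 92]  (not all equal)
t=23: [69, 69, 77, 69, 69, 69, 69, 69, 69, 69, 69, 77]  (not all equal)
t=24: [105, 105, 103, 105, 105, 105, 105, 105, 105, 105, 105, 103]  (not all equal)
t=25: [60, 60, 62, 60, 60, 60, 60, 60, 60, 60, 60, 62]  (not all equal)
t=26: [92, 92, 95, 92, 92, 92, 92, 92, 92, 92, 92, 95]  (not all equal)
t=27: [79, 79, 76, 79, 79, 79, 79, 79, 79, 79, 79, 76]  (not all equal)
t=28: [100, 100, 103, 100, 100, 100, 100, 100, 100, 100, 100, 103]  (not all equal)
t=29: [67, 67, 64, 67, 67, 67, 67, 67, 67, 67, 67, 64]  (not all equal)
t=30: [102, 102, 99, 102, 102, 102, 102, 102, 102, 102, 102, 99]  (not all equal)
t=31: [65, 65, 68, 65, 65, 65, 65, 65, 65, 65, 65, 68]  (not all equal)
t=32: [100, 100, 103, 100, 100, 100, 100, 100, 100, 100, 100, 103]  (not all equal)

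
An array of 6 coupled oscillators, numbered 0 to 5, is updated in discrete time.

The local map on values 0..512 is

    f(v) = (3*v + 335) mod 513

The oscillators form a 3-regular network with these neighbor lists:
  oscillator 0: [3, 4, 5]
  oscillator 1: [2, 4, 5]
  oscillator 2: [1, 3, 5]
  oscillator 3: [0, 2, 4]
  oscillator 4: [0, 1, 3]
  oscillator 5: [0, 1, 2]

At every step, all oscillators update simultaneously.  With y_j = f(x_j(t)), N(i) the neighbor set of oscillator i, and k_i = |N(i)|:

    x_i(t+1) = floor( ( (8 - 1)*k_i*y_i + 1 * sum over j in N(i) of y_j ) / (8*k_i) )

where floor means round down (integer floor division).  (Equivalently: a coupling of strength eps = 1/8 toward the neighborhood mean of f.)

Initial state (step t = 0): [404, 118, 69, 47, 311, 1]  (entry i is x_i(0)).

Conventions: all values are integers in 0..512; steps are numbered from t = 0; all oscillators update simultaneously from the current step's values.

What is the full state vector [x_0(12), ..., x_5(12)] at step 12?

Answer: [115, 135, 80, 409, 422, 230]

Derivation:
t=0: [404, 118, 69, 47, 311, 1]
t=1: [51, 179, 66, 428, 239, 304]
t=2: [440, 325, 45, 92, 61, 229]
t=3: [127, 289, 448, 110, 25, 481]
t=4: [211, 186, 146, 164, 380, 230]
t=5: [451, 383, 277, 323, 440, 493]
t=6: [158, 422, 164, 260, 138, 271]
t=7: [277, 82, 286, 113, 225, 134]
t=8: [159, 96, 165, 174, 450, 211]
t=9: [301, 134, 315, 332, 159, 428]
t=10: [214, 222, 247, 298, 292, 98]
t=11: [427, 441, 77, 206, 210, 143]
t=12: [115, 135, 80, 409, 422, 230]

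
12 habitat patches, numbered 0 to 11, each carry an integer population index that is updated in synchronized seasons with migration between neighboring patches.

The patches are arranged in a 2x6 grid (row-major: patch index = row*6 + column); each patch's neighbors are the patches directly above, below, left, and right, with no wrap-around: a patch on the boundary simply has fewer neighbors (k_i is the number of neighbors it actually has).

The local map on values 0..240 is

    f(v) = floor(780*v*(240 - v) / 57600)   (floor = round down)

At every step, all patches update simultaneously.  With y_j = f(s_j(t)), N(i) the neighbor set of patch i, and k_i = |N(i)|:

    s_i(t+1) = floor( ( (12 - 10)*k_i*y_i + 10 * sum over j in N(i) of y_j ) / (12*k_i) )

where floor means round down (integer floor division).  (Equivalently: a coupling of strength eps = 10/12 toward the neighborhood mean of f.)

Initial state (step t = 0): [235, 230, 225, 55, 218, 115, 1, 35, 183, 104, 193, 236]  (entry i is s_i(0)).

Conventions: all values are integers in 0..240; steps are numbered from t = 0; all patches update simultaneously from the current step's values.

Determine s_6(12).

Answer: s_6(12) = 143

Derivation:
t=0: [235, 230, 225, 55, 218, 115, 1, 35, 183, 104, 193, 236]
t=1: [16, 48, 93, 106, 136, 64, 47, 64, 116, 142, 94, 133]
t=2: [110, 127, 172, 188, 178, 184, 103, 147, 178, 189, 189, 172]
t=3: [192, 181, 158, 143, 136, 151, 189, 179, 156, 135, 143, 138]
t=4: [134, 147, 170, 185, 186, 188, 134, 149, 172, 184, 190, 185]
t=5: [189, 179, 160, 143, 132, 135, 188, 179, 160, 140, 135, 131]
t=6: [137, 149, 169, 185, 190, 192, 137, 150, 170, 184, 191, 191]
t=7: [187, 179, 160, 142, 128, 126, 187, 178, 161, 140, 130, 125]
t=8: [139, 151, 169, 185, 192, 194, 140, 150, 170, 185, 192, 193]
t=9: [185, 178, 160, 140, 126, 122, 186, 177, 160, 140, 127, 122]
t=10: [141, 152, 170, 185, 192, 194, 142, 152, 171, 185, 192, 194]
t=11: [185, 177, 159, 140, 126, 121, 185, 176, 159, 139, 126, 121]
t=12: [142, 153, 171, 186, 192, 194, 143, 153, 172, 186, 192, 194]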